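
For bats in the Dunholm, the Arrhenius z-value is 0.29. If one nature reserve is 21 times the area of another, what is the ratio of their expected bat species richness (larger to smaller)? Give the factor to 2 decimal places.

S₂/S₁ = (A₂/A₁)^z = 21^0.29
ln(S₂/S₁) = 0.29 × ln 21 = 0.29 × 3.0445 = 0.8829
S₂/S₁ = e^0.8829 ≈ 2.418

2.42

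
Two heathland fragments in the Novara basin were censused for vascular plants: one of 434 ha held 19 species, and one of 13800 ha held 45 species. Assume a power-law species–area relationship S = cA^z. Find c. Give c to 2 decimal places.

z = ln(S₂/S₁) / ln(A₂/A₁) = ln(45/19) / ln(13800/434) = 0.8622 / 3.4594 = 0.2492
c = S₁ / A₁^z = 19 / 434^0.2492 = 19 / 4.543 = 4.182

4.18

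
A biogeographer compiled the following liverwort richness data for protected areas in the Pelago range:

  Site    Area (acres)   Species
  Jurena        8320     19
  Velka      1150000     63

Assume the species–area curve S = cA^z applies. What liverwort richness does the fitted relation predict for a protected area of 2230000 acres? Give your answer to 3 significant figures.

74.0

z = ln(63/19) / ln(1150000/8320) = 1.1987 / 4.9289 = 0.2432
c = 19 / 8320^0.2432 = 19 / 8.982 = 2.115
S₃ = 2.115 × 2230000^0.2432 = 2.115 × 34.99 ≈ 74.01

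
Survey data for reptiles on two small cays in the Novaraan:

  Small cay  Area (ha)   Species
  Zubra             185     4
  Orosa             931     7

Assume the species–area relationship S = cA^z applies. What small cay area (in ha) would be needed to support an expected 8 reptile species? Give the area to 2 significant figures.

1400 ha

z = ln(7/4) / ln(931/185) = 0.5596 / 1.6159 = 0.3463
c = 4 / 185^0.3463 = 4 / 6.098 = 0.656
A = (8/0.656)^(1/0.3463) ⇒ ln A = ln(12.2)/0.3463 = 7.2218
A = e^7.2218 ≈ 1369 ha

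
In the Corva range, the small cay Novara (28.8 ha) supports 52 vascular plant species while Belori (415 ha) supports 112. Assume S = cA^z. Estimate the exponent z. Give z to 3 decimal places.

0.288

Taking logs: ln S = ln c + z ln A, so z = (ln S₂ − ln S₁)/(ln A₂ − ln A₁).
z = ln(112/52) / ln(415/28.8) = ln(2.154) / ln(14.41) = 0.7673 / 2.6679 = 0.2876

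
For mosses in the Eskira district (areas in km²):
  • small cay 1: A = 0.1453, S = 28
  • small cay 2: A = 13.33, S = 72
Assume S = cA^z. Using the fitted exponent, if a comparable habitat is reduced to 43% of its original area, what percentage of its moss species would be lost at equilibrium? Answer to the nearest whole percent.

16%

z = ln(72/28) / ln(13.33/0.1453) = 0.9445 / 4.5190 = 0.2090
S_new/S_old = (A_new/A_old)^z = 0.43^0.2090 = exp(0.2090 × -0.8440) = 0.8383
Fraction lost = 1 − 0.8383 = 0.1617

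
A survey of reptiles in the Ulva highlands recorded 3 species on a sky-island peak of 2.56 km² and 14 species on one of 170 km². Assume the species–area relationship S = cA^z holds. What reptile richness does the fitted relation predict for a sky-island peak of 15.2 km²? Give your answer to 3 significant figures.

5.77

z = ln(14/3) / ln(170/2.56) = 1.5404 / 4.1958 = 0.3671
c = 3 / 2.56^0.3671 = 3 / 1.412 = 2.124
S₃ = 2.124 × 15.2^0.3671 = 2.124 × 2.716 ≈ 5.77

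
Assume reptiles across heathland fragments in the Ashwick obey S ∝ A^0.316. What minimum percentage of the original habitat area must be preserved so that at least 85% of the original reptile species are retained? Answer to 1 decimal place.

59.8%

Need (A_new/A_old)^0.316 = 0.85, so A_new/A_old = 0.85^(1/0.316) = 0.85^3.165
ln(A_new/A_old) = ln 0.85 / 0.316 = -0.1625 / 0.316 = -0.5143
A_new/A_old = e^-0.5143 ≈ 0.5979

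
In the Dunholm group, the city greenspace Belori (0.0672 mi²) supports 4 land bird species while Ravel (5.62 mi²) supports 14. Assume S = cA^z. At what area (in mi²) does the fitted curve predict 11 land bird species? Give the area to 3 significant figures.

z = ln(14/4) / ln(5.62/0.0672) = 1.2528 / 4.4264 = 0.2830
c = 4 / 0.0672^0.2830 = 4 / 0.4657 = 8.589
A = (11/8.589)^(1/0.2830) ⇒ ln A = ln(1.281)/0.2830 = 0.8742
A = e^0.8742 ≈ 2.397 mi²

2.40 mi²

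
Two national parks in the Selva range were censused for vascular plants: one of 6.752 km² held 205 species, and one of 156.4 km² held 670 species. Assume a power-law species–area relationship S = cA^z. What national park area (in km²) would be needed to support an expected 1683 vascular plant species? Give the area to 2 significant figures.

1800 km²

z = ln(670/205) / ln(156.4/6.752) = 1.1843 / 3.1426 = 0.3768
c = 205 / 6.752^0.3768 = 205 / 2.054 = 99.81
A = (1683/99.81)^(1/0.3768) ⇒ ln A = ln(16.86)/0.3768 = 7.4965
A = e^7.4965 ≈ 1802 km²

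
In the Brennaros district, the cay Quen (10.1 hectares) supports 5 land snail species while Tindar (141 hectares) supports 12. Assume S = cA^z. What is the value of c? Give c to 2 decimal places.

2.32

z = ln(S₂/S₁) / ln(A₂/A₁) = ln(12/5) / ln(141/10.1) = 0.8755 / 2.6362 = 0.3321
c = S₁ / A₁^z = 5 / 10.1^0.3321 = 5 / 2.155 = 2.32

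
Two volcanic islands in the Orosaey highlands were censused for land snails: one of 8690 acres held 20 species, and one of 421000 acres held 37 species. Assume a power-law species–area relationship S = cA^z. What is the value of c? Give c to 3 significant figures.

z = ln(S₂/S₁) / ln(A₂/A₁) = ln(37/20) / ln(421000/8690) = 0.6152 / 3.8805 = 0.1585
c = S₁ / A₁^z = 20 / 8690^0.1585 = 20 / 4.212 = 4.749

4.75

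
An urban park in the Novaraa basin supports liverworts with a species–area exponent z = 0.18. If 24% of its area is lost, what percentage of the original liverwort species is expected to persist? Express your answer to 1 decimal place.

S_new/S_old = (A_new/A_old)^z = 0.76^0.18
= exp(0.18 × ln 0.76) = exp(0.18 × -0.2744) = exp(-0.0494) ≈ 0.9518

95.2%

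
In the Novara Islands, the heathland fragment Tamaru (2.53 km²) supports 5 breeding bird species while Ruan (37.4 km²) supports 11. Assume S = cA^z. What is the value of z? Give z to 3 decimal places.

0.293

Taking logs: ln S = ln c + z ln A, so z = (ln S₂ − ln S₁)/(ln A₂ − ln A₁).
z = ln(11/5) / ln(37.4/2.53) = ln(2.2) / ln(14.78) = 0.7885 / 2.6935 = 0.2927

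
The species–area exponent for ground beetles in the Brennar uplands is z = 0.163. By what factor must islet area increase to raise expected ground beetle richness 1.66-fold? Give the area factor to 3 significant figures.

22.4

(A₂/A₁)^0.163 = 1.66, so A₂/A₁ = 1.66^(1/0.163) = 1.66^6.135
ln(A₂/A₁) = ln 1.66 / 0.163 = 0.5068 / 0.163 = 3.1093
A₂/A₁ = e^3.1093 ≈ 22.41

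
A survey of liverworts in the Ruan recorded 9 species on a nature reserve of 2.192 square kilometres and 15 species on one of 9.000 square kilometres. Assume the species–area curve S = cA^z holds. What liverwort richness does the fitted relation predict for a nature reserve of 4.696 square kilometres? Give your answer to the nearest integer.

z = ln(15/9) / ln(9/2.192) = 0.5108 / 1.4124 = 0.3617
c = 9 / 2.192^0.3617 = 9 / 1.328 = 6.776
S₃ = 6.776 × 4.696^0.3617 = 6.776 × 1.75 ≈ 11.86

12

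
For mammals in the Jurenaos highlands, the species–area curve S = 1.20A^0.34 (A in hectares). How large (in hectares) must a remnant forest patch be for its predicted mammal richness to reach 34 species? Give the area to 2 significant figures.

34 = 1.2 × A^0.34  ⇒  A^0.34 = 34/1.2 = 28.33
ln A = ln(28.33) / 0.34 = 3.3440 / 0.34 = 9.8354
A = e^9.8354 ≈ 18684 hectares

19000 hectares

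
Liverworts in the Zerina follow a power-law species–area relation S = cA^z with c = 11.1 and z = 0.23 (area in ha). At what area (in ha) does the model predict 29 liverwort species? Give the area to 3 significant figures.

29 = 11.1 × A^0.23  ⇒  A^0.23 = 29/11.1 = 2.613
ln A = ln(2.613) / 0.23 = 0.9604 / 0.23 = 4.1754
A = e^4.1754 ≈ 65.07 ha

65.1 ha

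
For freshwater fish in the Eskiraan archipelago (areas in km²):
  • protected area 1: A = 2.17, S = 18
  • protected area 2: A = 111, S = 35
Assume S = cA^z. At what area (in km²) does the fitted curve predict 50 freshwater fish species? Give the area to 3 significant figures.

916 km²

z = ln(35/18) / ln(111/2.17) = 0.6650 / 3.9348 = 0.1690
c = 18 / 2.17^0.1690 = 18 / 1.14 = 15.79
A = (50/15.79)^(1/0.1690) ⇒ ln A = ln(3.166)/0.1690 = 6.8200
A = e^6.8200 ≈ 916 km²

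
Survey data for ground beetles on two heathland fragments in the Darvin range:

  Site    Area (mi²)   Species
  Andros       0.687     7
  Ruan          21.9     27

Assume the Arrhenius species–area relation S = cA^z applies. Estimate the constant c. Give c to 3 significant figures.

8.10

z = ln(S₂/S₁) / ln(A₂/A₁) = ln(27/7) / ln(21.9/0.687) = 1.3499 / 3.4619 = 0.3899
c = S₁ / A₁^z = 7 / 0.687^0.3899 = 7 / 0.8638 = 8.104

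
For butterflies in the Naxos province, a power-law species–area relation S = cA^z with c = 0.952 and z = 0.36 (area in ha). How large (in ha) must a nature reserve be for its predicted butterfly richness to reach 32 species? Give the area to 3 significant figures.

32 = 0.952 × A^0.36  ⇒  A^0.36 = 32/0.952 = 33.61
ln A = ln(33.61) / 0.36 = 3.5149 / 0.36 = 9.7637
A = e^9.7637 ≈ 17391 ha

17400 ha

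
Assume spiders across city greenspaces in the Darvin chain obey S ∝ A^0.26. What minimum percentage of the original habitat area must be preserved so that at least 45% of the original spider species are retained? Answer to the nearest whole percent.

Need (A_new/A_old)^0.26 = 0.45, so A_new/A_old = 0.45^(1/0.26) = 0.45^3.846
ln(A_new/A_old) = ln 0.45 / 0.26 = -0.7985 / 0.26 = -3.0712
A_new/A_old = e^-3.0712 ≈ 0.04637

5%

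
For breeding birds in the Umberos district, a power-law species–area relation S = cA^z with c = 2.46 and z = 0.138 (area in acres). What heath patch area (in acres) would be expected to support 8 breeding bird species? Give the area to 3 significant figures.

8 = 2.46 × A^0.138  ⇒  A^0.138 = 8/2.46 = 3.252
ln A = ln(3.252) / 0.138 = 1.1793 / 0.138 = 8.5455
A = e^8.5455 ≈ 5144 acres

5140 acres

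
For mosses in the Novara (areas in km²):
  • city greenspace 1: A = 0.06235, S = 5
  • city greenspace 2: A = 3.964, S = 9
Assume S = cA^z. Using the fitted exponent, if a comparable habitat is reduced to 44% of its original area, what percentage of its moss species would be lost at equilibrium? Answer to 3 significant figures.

z = ln(9/5) / ln(3.964/0.06235) = 0.5878 / 4.1522 = 0.1416
S_new/S_old = (A_new/A_old)^z = 0.44^0.1416 = exp(0.1416 × -0.8210) = 0.8903
Fraction lost = 1 − 0.8903 = 0.1097

11.0%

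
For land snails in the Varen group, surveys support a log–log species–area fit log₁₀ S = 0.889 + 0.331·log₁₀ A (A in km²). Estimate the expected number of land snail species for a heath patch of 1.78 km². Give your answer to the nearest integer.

9 species

S = 7.745 × 1.78^0.331 = 7.745 × 1.21 ≈ 9.373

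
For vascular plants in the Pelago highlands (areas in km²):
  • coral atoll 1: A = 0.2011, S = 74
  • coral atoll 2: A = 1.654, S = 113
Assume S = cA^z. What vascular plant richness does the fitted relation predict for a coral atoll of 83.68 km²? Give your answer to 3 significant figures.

z = ln(113/74) / ln(1.654/0.2011) = 0.4233 / 2.1071 = 0.2009
c = 74 / 0.2011^0.2009 = 74 / 0.7245 = 102.1
S₃ = 102.1 × 83.68^0.2009 = 102.1 × 2.434 ≈ 248.6

249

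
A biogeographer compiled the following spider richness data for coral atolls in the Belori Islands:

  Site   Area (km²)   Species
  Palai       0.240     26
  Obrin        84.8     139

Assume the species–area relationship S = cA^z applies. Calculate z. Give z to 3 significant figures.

Taking logs: ln S = ln c + z ln A, so z = (ln S₂ − ln S₁)/(ln A₂ − ln A₁).
z = ln(139/26) / ln(84.8/0.24) = ln(5.346) / ln(353.3) = 1.6764 / 5.8674 = 0.2857

0.286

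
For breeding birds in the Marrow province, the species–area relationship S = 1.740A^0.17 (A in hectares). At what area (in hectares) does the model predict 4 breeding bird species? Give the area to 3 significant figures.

4 = 1.74 × A^0.17  ⇒  A^0.17 = 4/1.74 = 2.299
ln A = ln(2.299) / 0.17 = 0.8324 / 0.17 = 4.8965
A = e^4.8965 ≈ 133.8 hectares

134 hectares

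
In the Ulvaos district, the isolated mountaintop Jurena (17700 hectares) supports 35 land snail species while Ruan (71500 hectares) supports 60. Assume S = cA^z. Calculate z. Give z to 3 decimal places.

0.386

Taking logs: ln S = ln c + z ln A, so z = (ln S₂ − ln S₁)/(ln A₂ − ln A₁).
z = ln(60/35) / ln(71500/17700) = ln(1.714) / ln(4.04) = 0.5390 / 1.3961 = 0.3861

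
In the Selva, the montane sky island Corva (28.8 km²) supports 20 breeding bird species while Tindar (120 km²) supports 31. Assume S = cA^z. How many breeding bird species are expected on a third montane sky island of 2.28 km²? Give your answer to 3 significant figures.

9.18

z = ln(31/20) / ln(120/28.8) = 0.4383 / 1.4271 = 0.3071
c = 20 / 28.8^0.3071 = 20 / 2.807 = 7.126
S₃ = 7.126 × 2.28^0.3071 = 7.126 × 1.288 ≈ 9.179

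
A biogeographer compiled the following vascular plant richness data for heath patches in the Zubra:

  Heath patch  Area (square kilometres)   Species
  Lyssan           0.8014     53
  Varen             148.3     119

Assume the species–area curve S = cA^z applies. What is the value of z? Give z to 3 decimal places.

0.155

Taking logs: ln S = ln c + z ln A, so z = (ln S₂ − ln S₁)/(ln A₂ − ln A₁).
z = ln(119/53) / ln(148.3/0.8014) = ln(2.245) / ln(185.1) = 0.8088 / 5.2206 = 0.1549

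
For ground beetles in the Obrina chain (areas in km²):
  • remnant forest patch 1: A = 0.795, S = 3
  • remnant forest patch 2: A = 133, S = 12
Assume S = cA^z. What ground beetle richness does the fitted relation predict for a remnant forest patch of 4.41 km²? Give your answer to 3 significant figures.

z = ln(12/3) / ln(133/0.795) = 1.3863 / 5.1198 = 0.2708
c = 3 / 0.795^0.2708 = 3 / 0.9398 = 3.192
S₃ = 3.192 × 4.41^0.2708 = 3.192 × 1.495 ≈ 4.771

4.77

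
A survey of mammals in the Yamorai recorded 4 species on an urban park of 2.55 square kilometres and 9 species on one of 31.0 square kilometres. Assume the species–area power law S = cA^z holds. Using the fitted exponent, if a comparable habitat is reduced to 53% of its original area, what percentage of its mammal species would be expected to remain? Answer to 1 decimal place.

81.4%

z = ln(9/4) / ln(31/2.55) = 0.8109 / 2.4979 = 0.3246
S_new/S_old = (A_new/A_old)^z = 0.53^0.3246 = exp(0.3246 × -0.6349) = 0.8137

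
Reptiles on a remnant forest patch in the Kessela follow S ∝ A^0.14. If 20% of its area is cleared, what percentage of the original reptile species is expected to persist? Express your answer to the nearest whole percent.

S_new/S_old = (A_new/A_old)^z = 0.8^0.14
= exp(0.14 × ln 0.8) = exp(0.14 × -0.2231) = exp(-0.0312) ≈ 0.9692

97%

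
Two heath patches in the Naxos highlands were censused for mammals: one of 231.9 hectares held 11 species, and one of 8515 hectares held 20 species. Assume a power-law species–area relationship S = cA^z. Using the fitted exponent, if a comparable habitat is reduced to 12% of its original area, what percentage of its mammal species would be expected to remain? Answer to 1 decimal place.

70.3%

z = ln(20/11) / ln(8515/231.9) = 0.5978 / 3.6033 = 0.1659
S_new/S_old = (A_new/A_old)^z = 0.12^0.1659 = exp(0.1659 × -2.1203) = 0.7034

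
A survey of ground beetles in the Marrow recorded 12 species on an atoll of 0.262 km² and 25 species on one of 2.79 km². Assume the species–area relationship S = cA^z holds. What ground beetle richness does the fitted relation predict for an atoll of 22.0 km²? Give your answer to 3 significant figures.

z = ln(25/12) / ln(2.79/0.262) = 0.7340 / 2.3655 = 0.3103
c = 12 / 0.262^0.3103 = 12 / 0.6599 = 18.18
S₃ = 18.18 × 22^0.3103 = 18.18 × 2.609 ≈ 47.45

47.4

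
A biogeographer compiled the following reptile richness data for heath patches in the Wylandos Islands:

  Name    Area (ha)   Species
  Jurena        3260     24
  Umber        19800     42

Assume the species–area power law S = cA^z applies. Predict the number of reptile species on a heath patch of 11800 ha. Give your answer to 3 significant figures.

z = ln(42/24) / ln(19800/3260) = 0.5596 / 1.8040 = 0.3102
c = 24 / 3260^0.3102 = 24 / 12.3 = 1.951
S₃ = 1.951 × 11800^0.3102 = 1.951 × 18.33 ≈ 35.77

35.8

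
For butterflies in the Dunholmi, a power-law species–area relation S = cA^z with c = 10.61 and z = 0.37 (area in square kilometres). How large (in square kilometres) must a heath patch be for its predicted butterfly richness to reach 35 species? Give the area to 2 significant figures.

35 = 10.61 × A^0.37  ⇒  A^0.37 = 35/10.61 = 3.299
ln A = ln(3.299) / 0.37 = 1.1936 / 0.37 = 3.2258
A = e^3.2258 ≈ 25.17 square kilometres

25 square kilometres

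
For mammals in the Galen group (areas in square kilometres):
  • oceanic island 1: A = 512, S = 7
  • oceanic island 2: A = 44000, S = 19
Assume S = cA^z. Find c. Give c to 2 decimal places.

1.73

z = ln(S₂/S₁) / ln(A₂/A₁) = ln(19/7) / ln(44000/512) = 0.9985 / 4.4536 = 0.2242
c = S₁ / A₁^z = 7 / 512^0.2242 = 7 / 4.05 = 1.728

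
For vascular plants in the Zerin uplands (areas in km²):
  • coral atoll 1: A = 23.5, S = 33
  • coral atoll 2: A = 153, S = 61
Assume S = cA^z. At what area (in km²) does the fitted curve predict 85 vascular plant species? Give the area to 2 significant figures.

z = ln(61/33) / ln(153/23.5) = 0.6144 / 1.8734 = 0.3279
c = 33 / 23.5^0.3279 = 33 / 2.816 = 11.72
A = (85/11.72)^(1/0.3279) ⇒ ln A = ln(7.253)/0.3279 = 6.0422
A = e^6.0422 ≈ 420.8 km²

420 km²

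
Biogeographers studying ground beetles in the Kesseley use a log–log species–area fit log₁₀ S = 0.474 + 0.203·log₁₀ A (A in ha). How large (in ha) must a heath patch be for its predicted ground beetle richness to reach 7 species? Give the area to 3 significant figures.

67.3 ha

7 = 2.979 × A^0.203  ⇒  A^0.203 = 7/2.979 = 2.35
ln A = ln(2.35) / 0.203 = 0.8545 / 0.203 = 4.2093
A = e^4.2093 ≈ 67.31 ha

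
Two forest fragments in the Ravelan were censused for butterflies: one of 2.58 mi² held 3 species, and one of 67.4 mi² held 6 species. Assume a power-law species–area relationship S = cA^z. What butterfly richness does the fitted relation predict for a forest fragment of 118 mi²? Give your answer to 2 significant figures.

z = ln(6/3) / ln(67.4/2.58) = 0.6931 / 3.2629 = 0.2124
c = 3 / 2.58^0.2124 = 3 / 1.223 = 2.453
S₃ = 2.453 × 118^0.2124 = 2.453 × 2.755 ≈ 6.758

6.8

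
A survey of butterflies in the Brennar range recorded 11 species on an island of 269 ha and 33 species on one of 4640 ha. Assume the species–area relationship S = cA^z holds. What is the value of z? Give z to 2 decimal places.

Taking logs: ln S = ln c + z ln A, so z = (ln S₂ − ln S₁)/(ln A₂ − ln A₁).
z = ln(33/11) / ln(4640/269) = ln(3) / ln(17.25) = 1.0986 / 2.8478 = 0.3858

0.39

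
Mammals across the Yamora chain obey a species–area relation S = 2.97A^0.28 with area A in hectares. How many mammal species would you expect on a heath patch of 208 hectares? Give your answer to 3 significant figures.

S = 2.97 × 208^0.28
ln S = ln 2.97 + 0.28 × ln 208 = 1.0886 + 0.28 × 5.3375 = 2.5831
S = e^2.5831 ≈ 13.24

13.2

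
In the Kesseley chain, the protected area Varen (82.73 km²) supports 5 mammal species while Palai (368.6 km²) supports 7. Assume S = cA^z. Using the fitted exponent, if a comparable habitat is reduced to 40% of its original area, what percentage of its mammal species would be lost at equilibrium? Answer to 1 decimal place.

z = ln(7/5) / ln(368.6/82.73) = 0.3365 / 1.4941 = 0.2252
S_new/S_old = (A_new/A_old)^z = 0.4^0.2252 = exp(0.2252 × -0.9163) = 0.8136
Fraction lost = 1 − 0.8136 = 0.1864

18.6%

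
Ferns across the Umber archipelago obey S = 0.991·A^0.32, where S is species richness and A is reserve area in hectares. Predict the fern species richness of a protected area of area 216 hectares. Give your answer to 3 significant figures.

5.53

S = 0.991 × 216^0.32 = 0.991 × 5.585 ≈ 5.535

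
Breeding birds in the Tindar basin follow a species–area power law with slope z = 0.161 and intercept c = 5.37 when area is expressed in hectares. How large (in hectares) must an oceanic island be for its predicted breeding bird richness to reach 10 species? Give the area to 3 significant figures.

47.6 hectares

10 = 5.37 × A^0.161  ⇒  A^0.161 = 10/5.37 = 1.862
ln A = ln(1.862) / 0.161 = 0.6218 / 0.161 = 3.8618
A = e^3.8618 ≈ 47.55 hectares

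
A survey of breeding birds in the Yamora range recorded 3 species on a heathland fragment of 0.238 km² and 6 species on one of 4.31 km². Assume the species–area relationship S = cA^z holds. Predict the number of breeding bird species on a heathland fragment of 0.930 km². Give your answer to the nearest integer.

z = ln(6/3) / ln(4.31/0.238) = 0.6931 / 2.8964 = 0.2393
c = 3 / 0.238^0.2393 = 3 / 0.7093 = 4.23
S₃ = 4.23 × 0.93^0.2393 = 4.23 × 0.9828 ≈ 4.157

4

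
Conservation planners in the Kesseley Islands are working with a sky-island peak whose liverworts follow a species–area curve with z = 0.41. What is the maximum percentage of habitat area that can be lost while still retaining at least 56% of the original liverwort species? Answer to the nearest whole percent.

Need (A_new/A_old)^0.41 = 0.56, so A_new/A_old = 0.56^(1/0.41) = 0.56^2.439
ln(A_new/A_old) = ln 0.56 / 0.41 = -0.5798 / 0.41 = -1.4142
A_new/A_old = e^-1.4142 ≈ 0.2431
Fraction that can be lost = 1 − 0.2431 = 0.7569

76%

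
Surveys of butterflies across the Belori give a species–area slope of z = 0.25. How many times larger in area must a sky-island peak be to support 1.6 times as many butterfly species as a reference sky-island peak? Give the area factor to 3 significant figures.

(A₂/A₁)^0.25 = 1.6, so A₂/A₁ = 1.6^(1/0.25) = 1.6^4
ln(A₂/A₁) = ln 1.6 / 0.25 = 0.4700 / 0.25 = 1.8800
A₂/A₁ = e^1.8800 ≈ 6.554

6.55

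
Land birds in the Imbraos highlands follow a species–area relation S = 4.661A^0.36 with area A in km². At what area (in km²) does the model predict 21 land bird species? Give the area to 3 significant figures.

21 = 4.661 × A^0.36  ⇒  A^0.36 = 21/4.661 = 4.505
ln A = ln(4.505) / 0.36 = 1.5053 / 0.36 = 4.1814
A = e^4.1814 ≈ 65.46 km²

65.5 km²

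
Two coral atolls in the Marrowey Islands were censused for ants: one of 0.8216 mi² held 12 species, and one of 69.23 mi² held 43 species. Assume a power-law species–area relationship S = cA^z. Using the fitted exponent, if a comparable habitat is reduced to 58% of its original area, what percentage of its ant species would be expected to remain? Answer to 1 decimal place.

85.5%

z = ln(43/12) / ln(69.23/0.8216) = 1.2763 / 4.4339 = 0.2878
S_new/S_old = (A_new/A_old)^z = 0.58^0.2878 = exp(0.2878 × -0.5447) = 0.8549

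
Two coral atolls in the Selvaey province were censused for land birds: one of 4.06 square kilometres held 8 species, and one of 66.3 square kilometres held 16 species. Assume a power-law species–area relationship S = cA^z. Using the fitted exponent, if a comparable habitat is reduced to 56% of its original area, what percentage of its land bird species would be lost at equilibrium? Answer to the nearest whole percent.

13%

z = ln(16/8) / ln(66.3/4.06) = 0.6931 / 2.7930 = 0.2482
S_new/S_old = (A_new/A_old)^z = 0.56^0.2482 = exp(0.2482 × -0.5798) = 0.866
Fraction lost = 1 − 0.866 = 0.134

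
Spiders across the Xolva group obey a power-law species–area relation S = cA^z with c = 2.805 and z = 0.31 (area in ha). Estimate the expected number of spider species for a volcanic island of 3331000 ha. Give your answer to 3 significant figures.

S = 2.805 × 3331000^0.31
ln S = ln 2.805 + 0.31 × ln 3331000 = 1.0314 + 0.31 × 15.0188 = 5.6872
S = e^5.6872 ≈ 295.1

295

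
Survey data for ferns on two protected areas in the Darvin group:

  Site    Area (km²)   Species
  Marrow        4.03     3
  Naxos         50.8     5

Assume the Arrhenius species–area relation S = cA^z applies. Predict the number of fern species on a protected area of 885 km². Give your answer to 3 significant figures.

z = ln(5/3) / ln(50.8/4.03) = 0.5108 / 2.5341 = 0.2016
c = 3 / 4.03^0.2016 = 3 / 1.324 = 2.265
S₃ = 2.265 × 885^0.2016 = 2.265 × 3.927 ≈ 8.895

8.89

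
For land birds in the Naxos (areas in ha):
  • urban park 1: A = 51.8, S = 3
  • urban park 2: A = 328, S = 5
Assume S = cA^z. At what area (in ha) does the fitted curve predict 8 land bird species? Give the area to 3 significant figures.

1790 ha

z = ln(5/3) / ln(328/51.8) = 0.5108 / 1.8456 = 0.2768
c = 3 / 51.8^0.2768 = 3 / 2.982 = 1.006
A = (8/1.006)^(1/0.2768) ⇒ ln A = ln(7.952)/0.2768 = 7.4911
A = e^7.4911 ≈ 1792 ha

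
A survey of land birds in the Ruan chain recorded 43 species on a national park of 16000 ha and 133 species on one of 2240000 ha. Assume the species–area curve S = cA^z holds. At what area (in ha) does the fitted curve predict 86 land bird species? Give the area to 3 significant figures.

z = ln(133/43) / ln(2240000/16000) = 1.1291 / 4.9416 = 0.2285
c = 43 / 16000^0.2285 = 43 / 9.133 = 4.708
A = (86/4.708)^(1/0.2285) ⇒ ln A = ln(18.27)/0.2285 = 12.7139
A = e^12.7139 ≈ 332320 ha

332000 ha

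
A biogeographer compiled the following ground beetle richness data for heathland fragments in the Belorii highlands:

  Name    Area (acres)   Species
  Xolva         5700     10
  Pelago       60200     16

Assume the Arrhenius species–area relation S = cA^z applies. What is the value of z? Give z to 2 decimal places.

0.20

Taking logs: ln S = ln c + z ln A, so z = (ln S₂ − ln S₁)/(ln A₂ − ln A₁).
z = ln(16/10) / ln(60200/5700) = ln(1.6) / ln(10.56) = 0.4700 / 2.3572 = 0.1994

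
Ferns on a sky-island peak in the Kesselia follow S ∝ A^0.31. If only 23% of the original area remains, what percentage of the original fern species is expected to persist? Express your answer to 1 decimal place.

63.4%

S_new/S_old = (A_new/A_old)^z = 0.23^0.31
= exp(0.31 × ln 0.23) = exp(0.31 × -1.4697) = exp(-0.4556) ≈ 0.6341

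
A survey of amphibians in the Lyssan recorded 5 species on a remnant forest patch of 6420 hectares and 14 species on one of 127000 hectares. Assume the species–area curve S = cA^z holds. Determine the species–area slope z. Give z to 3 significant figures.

0.345

Taking logs: ln S = ln c + z ln A, so z = (ln S₂ − ln S₁)/(ln A₂ − ln A₁).
z = ln(14/5) / ln(127000/6420) = ln(2.8) / ln(19.78) = 1.0296 / 2.9848 = 0.3450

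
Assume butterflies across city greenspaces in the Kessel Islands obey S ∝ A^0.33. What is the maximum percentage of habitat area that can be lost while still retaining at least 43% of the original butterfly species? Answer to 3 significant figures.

Need (A_new/A_old)^0.33 = 0.43, so A_new/A_old = 0.43^(1/0.33) = 0.43^3.03
ln(A_new/A_old) = ln 0.43 / 0.33 = -0.8440 / 0.33 = -2.5575
A_new/A_old = e^-2.5575 ≈ 0.0775
Fraction that can be lost = 1 − 0.0775 = 0.9225

92.3%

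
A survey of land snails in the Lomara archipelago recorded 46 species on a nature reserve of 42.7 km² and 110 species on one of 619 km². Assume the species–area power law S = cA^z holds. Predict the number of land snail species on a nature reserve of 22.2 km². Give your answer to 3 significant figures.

z = ln(110/46) / ln(619/42.7) = 0.8718 / 2.6739 = 0.3261
c = 46 / 42.7^0.3261 = 46 / 3.401 = 13.53
S₃ = 13.53 × 22.2^0.3261 = 13.53 × 2.748 ≈ 37.16

37.2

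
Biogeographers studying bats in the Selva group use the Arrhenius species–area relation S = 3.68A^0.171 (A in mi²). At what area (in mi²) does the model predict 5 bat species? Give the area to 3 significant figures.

5 = 3.68 × A^0.171  ⇒  A^0.171 = 5/3.68 = 1.359
ln A = ln(1.359) / 0.171 = 0.3065 / 0.171 = 1.7925
A = e^1.7925 ≈ 6.005 mi²

6.00 mi²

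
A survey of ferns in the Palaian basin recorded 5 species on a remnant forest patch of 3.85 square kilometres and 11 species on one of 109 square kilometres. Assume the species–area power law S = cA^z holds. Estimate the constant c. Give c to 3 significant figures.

z = ln(S₂/S₁) / ln(A₂/A₁) = ln(11/5) / ln(109/3.85) = 0.7885 / 3.3433 = 0.2358
c = S₁ / A₁^z = 5 / 3.85^0.2358 = 5 / 1.374 = 3.638

3.64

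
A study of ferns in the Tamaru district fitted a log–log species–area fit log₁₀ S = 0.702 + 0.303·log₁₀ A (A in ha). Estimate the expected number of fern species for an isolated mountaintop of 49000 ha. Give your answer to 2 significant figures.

S = 5.035 × 49000^0.303
ln S = ln 5.035 + 0.303 × ln 49000 = 1.6164 + 0.303 × 10.7996 = 4.8887
S = e^4.8887 ≈ 132.8

130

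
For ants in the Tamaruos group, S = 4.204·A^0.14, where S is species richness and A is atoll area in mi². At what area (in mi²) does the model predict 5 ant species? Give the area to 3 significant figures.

3.45 mi²

5 = 4.204 × A^0.14  ⇒  A^0.14 = 5/4.204 = 1.189
ln A = ln(1.189) / 0.14 = 0.1734 / 0.14 = 1.2386
A = e^1.2386 ≈ 3.451 mi²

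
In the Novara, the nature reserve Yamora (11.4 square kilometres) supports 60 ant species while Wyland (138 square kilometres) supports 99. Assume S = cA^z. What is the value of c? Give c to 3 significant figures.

z = ln(S₂/S₁) / ln(A₂/A₁) = ln(99/60) / ln(138/11.4) = 0.5008 / 2.4936 = 0.2008
c = S₁ / A₁^z = 60 / 11.4^0.2008 = 60 / 1.63 = 36.8

36.8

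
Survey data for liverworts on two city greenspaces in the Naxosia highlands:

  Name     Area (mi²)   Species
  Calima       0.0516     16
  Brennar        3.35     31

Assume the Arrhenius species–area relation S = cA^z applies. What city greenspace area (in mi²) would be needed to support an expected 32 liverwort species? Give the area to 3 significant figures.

z = ln(31/16) / ln(3.35/0.0516) = 0.6614 / 4.1732 = 0.1585
c = 16 / 0.0516^0.1585 = 16 / 0.6251 = 25.59
A = (32/25.59)^(1/0.1585) ⇒ ln A = ln(1.25)/0.1585 = 1.4093
A = e^1.4093 ≈ 4.093 mi²

4.09 mi²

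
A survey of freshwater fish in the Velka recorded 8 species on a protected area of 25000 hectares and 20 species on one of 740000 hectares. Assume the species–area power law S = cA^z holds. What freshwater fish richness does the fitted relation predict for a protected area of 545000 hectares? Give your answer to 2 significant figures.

z = ln(20/8) / ln(740000/25000) = 0.9163 / 3.3878 = 0.2705
c = 8 / 25000^0.2705 = 8 / 15.47 = 0.5171
S₃ = 0.5171 × 545000^0.2705 = 0.5171 × 35.61 ≈ 18.41

18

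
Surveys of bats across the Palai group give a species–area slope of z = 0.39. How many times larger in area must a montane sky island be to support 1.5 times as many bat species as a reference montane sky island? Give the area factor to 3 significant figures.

2.83

(A₂/A₁)^0.39 = 1.5, so A₂/A₁ = 1.5^(1/0.39) = 1.5^2.564
ln(A₂/A₁) = ln 1.5 / 0.39 = 0.4055 / 0.39 = 1.0397
A₂/A₁ = e^1.0397 ≈ 2.828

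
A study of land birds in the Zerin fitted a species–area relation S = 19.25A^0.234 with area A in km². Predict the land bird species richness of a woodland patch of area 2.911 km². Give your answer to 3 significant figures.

24.7

S = 19.25 × 2.911^0.234
ln S = ln 19.25 + 0.234 × ln 2.911 = 2.9575 + 0.234 × 1.0685 = 3.2075
S = e^3.2075 ≈ 24.72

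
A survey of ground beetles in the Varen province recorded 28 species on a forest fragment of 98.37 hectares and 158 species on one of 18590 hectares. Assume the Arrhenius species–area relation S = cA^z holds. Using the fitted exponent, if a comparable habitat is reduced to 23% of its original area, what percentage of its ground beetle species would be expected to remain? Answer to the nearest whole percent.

z = ln(158/28) / ln(18590/98.37) = 1.7304 / 5.2416 = 0.3301
S_new/S_old = (A_new/A_old)^z = 0.23^0.3301 = exp(0.3301 × -1.4697) = 0.6156

62%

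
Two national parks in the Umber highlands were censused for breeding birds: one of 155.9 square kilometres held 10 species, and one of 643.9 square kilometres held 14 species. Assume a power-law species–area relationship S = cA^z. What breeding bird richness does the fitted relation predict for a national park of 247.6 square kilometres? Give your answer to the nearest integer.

11

z = ln(14/10) / ln(643.9/155.9) = 0.3365 / 1.4183 = 0.2372
c = 10 / 155.9^0.2372 = 10 / 3.313 = 3.018
S₃ = 3.018 × 247.6^0.2372 = 3.018 × 3.697 ≈ 11.16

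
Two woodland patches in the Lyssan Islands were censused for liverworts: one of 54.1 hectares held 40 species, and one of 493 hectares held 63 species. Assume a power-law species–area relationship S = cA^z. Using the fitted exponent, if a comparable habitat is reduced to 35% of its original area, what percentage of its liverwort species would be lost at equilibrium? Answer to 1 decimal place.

19.4%

z = ln(63/40) / ln(493/54.1) = 0.4543 / 2.2097 = 0.2056
S_new/S_old = (A_new/A_old)^z = 0.35^0.2056 = exp(0.2056 × -1.0498) = 0.8059
Fraction lost = 1 − 0.8059 = 0.1941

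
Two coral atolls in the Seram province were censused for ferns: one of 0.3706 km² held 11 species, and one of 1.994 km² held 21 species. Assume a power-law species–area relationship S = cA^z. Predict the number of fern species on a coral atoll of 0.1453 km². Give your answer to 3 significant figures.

z = ln(21/11) / ln(1.994/0.3706) = 0.6466 / 1.6828 = 0.3843
c = 11 / 0.3706^0.3843 = 11 / 0.6829 = 16.11
S₃ = 16.11 × 0.1453^0.3843 = 16.11 × 0.4765 ≈ 7.676

7.68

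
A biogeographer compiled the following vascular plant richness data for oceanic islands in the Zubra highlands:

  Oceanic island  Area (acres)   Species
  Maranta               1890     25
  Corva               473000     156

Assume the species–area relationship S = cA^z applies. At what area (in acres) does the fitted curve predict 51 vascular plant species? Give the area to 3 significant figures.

16200 acres

z = ln(156/25) / ln(473000/1890) = 1.8310 / 5.5225 = 0.3315
c = 25 / 1890^0.3315 = 25 / 12.2 = 2.049
A = (51/2.049)^(1/0.3315) ⇒ ln A = ln(24.88)/0.3315 = 9.6947
A = e^9.6947 ≈ 16231 acres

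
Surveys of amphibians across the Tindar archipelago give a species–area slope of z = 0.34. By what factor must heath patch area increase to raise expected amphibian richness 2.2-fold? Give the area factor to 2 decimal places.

(A₂/A₁)^0.34 = 2.2, so A₂/A₁ = 2.2^(1/0.34) = 2.2^2.941
ln(A₂/A₁) = ln 2.2 / 0.34 = 0.7885 / 0.34 = 2.3190
A₂/A₁ = e^2.3190 ≈ 10.17

10.17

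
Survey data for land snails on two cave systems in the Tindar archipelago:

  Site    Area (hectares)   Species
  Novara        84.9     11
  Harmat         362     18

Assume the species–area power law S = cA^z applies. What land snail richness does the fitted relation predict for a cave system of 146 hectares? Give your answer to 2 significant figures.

z = ln(18/11) / ln(362/84.9) = 0.4925 / 1.4502 = 0.3396
c = 11 / 84.9^0.3396 = 11 / 4.519 = 2.434
S₃ = 2.434 × 146^0.3396 = 2.434 × 5.433 ≈ 13.22

13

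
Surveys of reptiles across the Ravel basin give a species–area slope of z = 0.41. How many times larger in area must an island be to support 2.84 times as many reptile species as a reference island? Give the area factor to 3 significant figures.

12.8

(A₂/A₁)^0.41 = 2.84, so A₂/A₁ = 2.84^(1/0.41) = 2.84^2.439
ln(A₂/A₁) = ln 2.84 / 0.41 = 1.0438 / 0.41 = 2.5459
A₂/A₁ = e^2.5459 ≈ 12.75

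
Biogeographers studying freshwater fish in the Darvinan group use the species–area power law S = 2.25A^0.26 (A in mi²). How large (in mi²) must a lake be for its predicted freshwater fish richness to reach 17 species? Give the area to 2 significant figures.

2400 mi²

17 = 2.25 × A^0.26  ⇒  A^0.26 = 17/2.25 = 7.556
ln A = ln(7.556) / 0.26 = 2.0223 / 0.26 = 7.7780
A = e^7.7780 ≈ 2388 mi²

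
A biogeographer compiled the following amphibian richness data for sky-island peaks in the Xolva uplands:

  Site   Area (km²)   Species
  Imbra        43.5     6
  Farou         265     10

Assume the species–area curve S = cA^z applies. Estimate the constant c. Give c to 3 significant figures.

2.07

z = ln(S₂/S₁) / ln(A₂/A₁) = ln(10/6) / ln(265/43.5) = 0.5108 / 1.8070 = 0.2827
c = S₁ / A₁^z = 6 / 43.5^0.2827 = 6 / 2.905 = 2.065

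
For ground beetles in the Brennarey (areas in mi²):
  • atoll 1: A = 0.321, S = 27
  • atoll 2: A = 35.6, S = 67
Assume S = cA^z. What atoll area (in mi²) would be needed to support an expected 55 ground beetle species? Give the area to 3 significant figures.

12.8 mi²

z = ln(67/27) / ln(35.6/0.321) = 0.9089 / 4.7087 = 0.1930
c = 27 / 0.321^0.1930 = 27 / 0.8031 = 33.62
A = (55/33.62)^(1/0.1930) ⇒ ln A = ln(1.636)/0.1930 = 2.5499
A = e^2.5499 ≈ 12.81 mi²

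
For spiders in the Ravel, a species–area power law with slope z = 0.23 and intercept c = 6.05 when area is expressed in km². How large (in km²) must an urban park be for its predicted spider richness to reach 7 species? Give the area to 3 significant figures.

1.89 km²

7 = 6.05 × A^0.23  ⇒  A^0.23 = 7/6.05 = 1.157
ln A = ln(1.157) / 0.23 = 0.1459 / 0.23 = 0.6341
A = e^0.6341 ≈ 1.885 km²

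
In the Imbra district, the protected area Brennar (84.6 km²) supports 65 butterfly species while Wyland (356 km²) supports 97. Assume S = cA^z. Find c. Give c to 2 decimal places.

18.88

z = ln(S₂/S₁) / ln(A₂/A₁) = ln(97/65) / ln(356/84.6) = 0.4003 / 1.4370 = 0.2786
c = S₁ / A₁^z = 65 / 84.6^0.2786 = 65 / 3.443 = 18.88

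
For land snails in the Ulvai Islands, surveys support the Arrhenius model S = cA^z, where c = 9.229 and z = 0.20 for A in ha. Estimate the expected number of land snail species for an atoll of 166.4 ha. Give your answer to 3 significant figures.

25.7

S = 9.229 × 166.4^0.2 = 9.229 × 2.781 ≈ 25.67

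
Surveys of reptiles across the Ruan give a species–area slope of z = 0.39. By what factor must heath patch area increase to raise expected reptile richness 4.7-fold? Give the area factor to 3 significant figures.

52.9

(A₂/A₁)^0.39 = 4.7, so A₂/A₁ = 4.7^(1/0.39) = 4.7^2.564
ln(A₂/A₁) = ln 4.7 / 0.39 = 1.5476 / 0.39 = 3.9681
A₂/A₁ = e^3.9681 ≈ 52.88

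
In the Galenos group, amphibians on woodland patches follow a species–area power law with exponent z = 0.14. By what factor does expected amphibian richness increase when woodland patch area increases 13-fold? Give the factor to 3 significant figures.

1.43

S₂/S₁ = (A₂/A₁)^z = 13^0.14
ln(S₂/S₁) = 0.14 × ln 13 = 0.14 × 2.5649 = 0.3591
S₂/S₁ = e^0.3591 ≈ 1.432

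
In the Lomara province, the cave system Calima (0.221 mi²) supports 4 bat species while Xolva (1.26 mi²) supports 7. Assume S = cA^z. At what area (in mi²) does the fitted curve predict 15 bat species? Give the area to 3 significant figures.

13.5 mi²

z = ln(7/4) / ln(1.26/0.221) = 0.5596 / 1.7407 = 0.3215
c = 4 / 0.221^0.3215 = 4 / 0.6155 = 6.499
A = (15/6.499)^(1/0.3215) ⇒ ln A = ln(2.308)/0.3215 = 2.6018
A = e^2.6018 ≈ 13.49 mi²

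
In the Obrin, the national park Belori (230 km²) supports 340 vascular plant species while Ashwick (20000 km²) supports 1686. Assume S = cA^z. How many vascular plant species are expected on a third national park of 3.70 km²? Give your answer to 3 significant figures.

z = ln(1686/340) / ln(20000/230) = 1.6012 / 4.4654 = 0.3586
c = 340 / 230^0.3586 = 340 / 7.028 = 48.38
S₃ = 48.38 × 3.7^0.3586 = 48.38 × 1.599 ≈ 77.33

77.3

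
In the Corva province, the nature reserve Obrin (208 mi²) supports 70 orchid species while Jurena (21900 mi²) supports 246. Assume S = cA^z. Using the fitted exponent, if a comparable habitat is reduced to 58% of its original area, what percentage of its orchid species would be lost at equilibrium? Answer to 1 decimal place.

z = ln(246/70) / ln(21900/208) = 1.2568 / 4.6567 = 0.2699
S_new/S_old = (A_new/A_old)^z = 0.58^0.2699 = exp(0.2699 × -0.5447) = 0.8633
Fraction lost = 1 − 0.8633 = 0.1367

13.7%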